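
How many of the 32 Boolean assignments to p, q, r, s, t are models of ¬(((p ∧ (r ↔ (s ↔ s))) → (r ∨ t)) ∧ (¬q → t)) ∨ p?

20

Initial set: {T (¬(((p ∧ (r ↔ (s ↔ s))) → (r ∨ t)) ∧ (¬q → t)) ∨ p)}.
T (¬(((p ∧ (r ↔ (s ↔ s))) → (r ∨ t)) ∧ (¬q → t)) ∨ p): β-rule — branch into T ¬(((p ∧ (r ↔ (s ↔ s))) → (r ∨ t)) ∧ (¬q → t))  //  T p.
  branch 1 (add T ¬(((p ∧ (r ↔ (s ↔ s))) → (r ∨ t)) ∧ (¬q → t))):
    T ¬(((p ∧ (r ↔ (s ↔ s))) → (r ∨ t)) ∧ (¬q → t)): β-rule — branch into F ((p ∧ (r ↔ (s ↔ s))) → (r ∨ t))  //  F (¬q → t).
      branch 1.1 (add F ((p ∧ (r ↔ (s ↔ s))) → (r ∨ t))):
        F ((p ∧ (r ↔ (s ↔ s))) → (r ∨ t)): α-rule — add T (p ∧ (r ↔ (s ↔ s))), F (r ∨ t).
        T (p ∧ (r ↔ (s ↔ s))): α-rule — add T p, T (r ↔ (s ↔ s)).
        F (r ∨ t): α-rule — add F r, F t.
        T (r ↔ (s ↔ s)): β-rule — branch into T r, T (s ↔ s)  //  F r, F (s ↔ s).
          branch 1.1.1 (add T r, T (s ↔ s)):
            × closes — contains both r and ¬r.
          branch 1.1.2 (add F r, F (s ↔ s)):
            F (s ↔ s): β-rule — branch into T s, F s  //  F s, T s.
              branch 1.1.2.1 (add T s, F s):
                × closes — contains both s and ¬s.
              branch 1.1.2.2 (add F s, T s):
                × closes — contains both s and ¬s.
      branch 1.2 (add F (¬q → t)):
        F (¬q → t): α-rule — add T ¬q, F t.
        ○ open, literals {q=false, t=false}.
  branch 2 (add T p):
    ○ open, literals {p=true}.
3 branches closed, 2 open.
Each open branch fixes some atoms; the unmentioned ones are free. Counting distinct full assignments: branch {q=false, t=false} (p, r, s) contributes 8 new; branch {p=true} (q, r, s, t) contributes 12 new. Total: 20.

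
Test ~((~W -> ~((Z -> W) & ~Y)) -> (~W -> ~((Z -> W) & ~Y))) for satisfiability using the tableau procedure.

Initial set: {T ~((~W -> ~((Z -> W) & ~Y)) -> (~W -> ~((Z -> W) & ~Y)))}.
T ~((~W -> ~((Z -> W) & ~Y)) -> (~W -> ~((Z -> W) & ~Y))): α-rule — add T (~W -> ~((Z -> W) & ~Y)), F (~W -> ~((Z -> W) & ~Y)).
F (~W -> ~((Z -> W) & ~Y)): α-rule — add T ~W, F ~((Z -> W) & ~Y).
F ~((Z -> W) & ~Y): α-rule — add T (Z -> W), T ~Y.
T (~W -> ~((Z -> W) & ~Y)): β-rule — branch into F ~W  //  T ~((Z -> W) & ~Y).
  branch 1 (add F ~W):
    × closes — contains both W and ~W.
  branch 2 (add T ~((Z -> W) & ~Y)):
    T (Z -> W): β-rule — branch into F Z  //  T W.
      branch 2.1 (add F Z):
        T ~((Z -> W) & ~Y): β-rule — branch into F (Z -> W)  //  F ~Y.
          branch 2.1.1 (add F (Z -> W)):
            F (Z -> W): α-rule — add T Z, F W.
            × closes — contains both Z and ~Z.
          branch 2.1.2 (add F ~Y):
            × closes — contains both Y and ~Y.
      branch 2.2 (add T W):
        × closes — contains both W and ~W.
All 4 branches close.
Every branch closed; the formula is unsatisfiable.

Unsatisfiable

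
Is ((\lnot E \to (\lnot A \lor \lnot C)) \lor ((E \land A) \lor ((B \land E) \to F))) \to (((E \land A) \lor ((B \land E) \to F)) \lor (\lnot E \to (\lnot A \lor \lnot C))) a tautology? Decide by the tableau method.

Valid

Assume the negation and expand:
Initial set: {\lnot (((\lnot E \to (\lnot A \lor \lnot C)) \lor ((E \land A) \lor ((B \land E) \to F))) \to (((E \land A) \lor ((B \land E) \to F)) \lor (\lnot E \to (\lnot A \lor \lnot C))))}.
\lnot (((\lnot E \to (\lnot A \lor \lnot C)) \lor ((E \land A) \lor ((B \land E) \to F))) \to (((E \land A) \lor ((B \land E) \to F)) \lor (\lnot E \to (\lnot A \lor \lnot C)))): α-rule — add ((\lnot E \to (\lnot A \lor \lnot C)) \lor ((E \land A) \lor ((B \land E) \to F))), \lnot (((E \land A) \lor ((B \land E) \to F)) \lor (\lnot E \to (\lnot A \lor \lnot C))).
\lnot (((E \land A) \lor ((B \land E) \to F)) \lor (\lnot E \to (\lnot A \lor \lnot C))): α-rule — add \lnot ((E \land A) \lor ((B \land E) \to F)), \lnot (\lnot E \to (\lnot A \lor \lnot C)).
\lnot ((E \land A) \lor ((B \land E) \to F)): α-rule — add \lnot (E \land A), \lnot ((B \land E) \to F).
\lnot (\lnot E \to (\lnot A \lor \lnot C)): α-rule — add \lnot E, \lnot (\lnot A \lor \lnot C).
\lnot ((B \land E) \to F): α-rule — add (B \land E), \lnot F.
\lnot (\lnot A \lor \lnot C): α-rule — add \lnot \lnot A, \lnot \lnot C.
(B \land E): α-rule — add B, E.
× closes — contains both E and \lnot E.
All 1 branch closes.
Every branch closed, so the negation is unsatisfiable and the formula is valid.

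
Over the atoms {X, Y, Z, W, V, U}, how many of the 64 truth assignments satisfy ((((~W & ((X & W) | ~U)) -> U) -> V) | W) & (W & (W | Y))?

32

Initial set: {(((((~W & ((X & W) | ~U)) -> U) -> V) | W) & (W & (W | Y)))}.
(((((~W & ((X & W) | ~U)) -> U) -> V) | W) & (W & (W | Y))): α-rule — add ((((~W & ((X & W) | ~U)) -> U) -> V) | W), (W & (W | Y)).
(W & (W | Y)): α-rule — add W, (W | Y).
((((~W & ((X & W) | ~U)) -> U) -> V) | W): β-rule — branch into (((~W & ((X & W) | ~U)) -> U) -> V)  //  W.
  branch 1 (add (((~W & ((X & W) | ~U)) -> U) -> V)):
    (W | Y): β-rule — branch into W  //  Y.
      branch 1.1 (add W):
        (((~W & ((X & W) | ~U)) -> U) -> V): β-rule — branch into ~((~W & ((X & W) | ~U)) -> U)  //  V.
          branch 1.1.1 (add ~((~W & ((X & W) | ~U)) -> U)):
            ~((~W & ((X & W) | ~U)) -> U): α-rule — add (~W & ((X & W) | ~U)), ~U.
            (~W & ((X & W) | ~U)): α-rule — add ~W, ((X & W) | ~U).
            × closes — contains both W and ~W.
          branch 1.1.2 (add V):
            ○ open, literals {V=1, W=1}.
      branch 1.2 (add Y):
        (((~W & ((X & W) | ~U)) -> U) -> V): β-rule — branch into ~((~W & ((X & W) | ~U)) -> U)  //  V.
          branch 1.2.1 (add ~((~W & ((X & W) | ~U)) -> U)):
            ~((~W & ((X & W) | ~U)) -> U): α-rule — add (~W & ((X & W) | ~U)), ~U.
            (~W & ((X & W) | ~U)): α-rule — add ~W, ((X & W) | ~U).
            × closes — contains both W and ~W.
          branch 1.2.2 (add V):
            ○ open, literals {V=1, W=1, Y=1}.
  branch 2 (add W):
    (W | Y): β-rule — branch into W  //  Y.
      branch 2.1 (add W):
        ○ open, literals {W=1}.
      branch 2.2 (add Y):
        ○ open, literals {W=1, Y=1}.
2 branches closed, 4 open.
Each open branch fixes some atoms; the unmentioned ones are free. Counting distinct full assignments: branch {V=1, W=1} (X, Y, Z, U) contributes 16 new; branch {V=1, W=1, Y=1} (X, Z, U) contributes 0 new; branch {W=1} (X, Y, Z, V, U) contributes 16 new; branch {W=1, Y=1} (X, Z, V, U) contributes 0 new. Total: 32.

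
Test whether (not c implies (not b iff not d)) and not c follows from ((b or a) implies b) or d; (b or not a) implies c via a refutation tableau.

No

Initial set: {(((b or a) implies b) or d); ((b or not a) implies c); not ((not c implies (not b iff not d)) and not c)}.
(((b or a) implies b) or d): β-rule — branch into ((b or a) implies b)  //  d.
  branch 1 (add ((b or a) implies b)):
    ((b or not a) implies c): β-rule — branch into not (b or not a)  //  c.
      branch 1.1 (add not (b or not a)):
        not (b or not a): α-rule — add not b, not not a.
        not ((not c implies (not b iff not d)) and not c): β-rule — branch into not (not c implies (not b iff not d))  //  not not c.
          branch 1.1.1 (add not (not c implies (not b iff not d))):
            not (not c implies (not b iff not d)): α-rule — add not c, not (not b iff not d).
            ((b or a) implies b): β-rule — branch into not (b or a)  //  b.
              branch 1.1.1.1 (add not (b or a)):
                not (b or a): α-rule — add not b, not a.
                × closes — contains both a and not a.
              branch 1.1.1.2 (add b):
                × closes — contains both b and not b.
          branch 1.1.2 (add not not c):
            ((b or a) implies b): β-rule — branch into not (b or a)  //  b.
              branch 1.1.2.1 (add not (b or a)):
                not (b or a): α-rule — add not b, not a.
                × closes — contains both a and not a.
              branch 1.1.2.2 (add b):
                × closes — contains both b and not b.
      branch 1.2 (add c):
        not ((not c implies (not b iff not d)) and not c): β-rule — branch into not (not c implies (not b iff not d))  //  not not c.
          branch 1.2.1 (add not (not c implies (not b iff not d))):
            not (not c implies (not b iff not d)): α-rule — add not c, not (not b iff not d).
            × closes — contains both c and not c.
          branch 1.2.2 (add not not c):
            ((b or a) implies b): β-rule — branch into not (b or a)  //  b.
              branch 1.2.2.1 (add not (b or a)):
                not (b or a): α-rule — add not b, not a.
                ○ open, literals {a=F, b=F, c=T}.
              branch 1.2.2.2 (add b):
                ○ open, literals {b=T, c=T}.
  branch 2 (add d):
    ((b or not a) implies c): β-rule — branch into not (b or not a)  //  c.
      branch 2.1 (add not (b or not a)):
        not (b or not a): α-rule — add not b, not not a.
        not ((not c implies (not b iff not d)) and not c): β-rule — branch into not (not c implies (not b iff not d))  //  not not c.
          branch 2.1.1 (add not (not c implies (not b iff not d))):
            not (not c implies (not b iff not d)): α-rule — add not c, not (not b iff not d).
            not (not b iff not d): β-rule — branch into not b, not not d  //  not not b, not d.
              branch 2.1.1.1 (add not b, not not d):
                ○ open, literals {a=T, b=F, c=F, d=T}.
              branch 2.1.1.2 (add not not b, not d):
                × closes — contains both b and not b.
          branch 2.1.2 (add not not c):
            ○ open, literals {a=T, b=F, c=T, d=T}.
      branch 2.2 (add c):
        not ((not c implies (not b iff not d)) and not c): β-rule — branch into not (not c implies (not b iff not d))  //  not not c.
          branch 2.2.1 (add not (not c implies (not b iff not d))):
            not (not c implies (not b iff not d)): α-rule — add not c, not (not b iff not d).
            × closes — contains both c and not c.
          branch 2.2.2 (add not not c):
            ○ open, literals {c=T, d=T}.
7 branches closed, 5 open.
An open branch gives a countermodel: a=F, b=F, c=T (unmentioned atoms arbitrary); the premises hold there but the conclusion fails.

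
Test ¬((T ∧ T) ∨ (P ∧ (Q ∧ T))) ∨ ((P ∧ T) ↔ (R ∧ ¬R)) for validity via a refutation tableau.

Assume the negation and expand:
Initial set: {¬(¬((T ∧ T) ∨ (P ∧ (Q ∧ T))) ∨ ((P ∧ T) ↔ (R ∧ ¬R)))}.
¬(¬((T ∧ T) ∨ (P ∧ (Q ∧ T))) ∨ ((P ∧ T) ↔ (R ∧ ¬R))): α-rule — add ¬¬((T ∧ T) ∨ (P ∧ (Q ∧ T))), ¬((P ∧ T) ↔ (R ∧ ¬R)).
¬¬((T ∧ T) ∨ (P ∧ (Q ∧ T))): β-rule — branch into (T ∧ T)  //  (P ∧ (Q ∧ T)).
  branch 1 (add (T ∧ T)):
    (T ∧ T): α-rule — add T, T.
    ¬((P ∧ T) ↔ (R ∧ ¬R)): β-rule — branch into (P ∧ T), ¬(R ∧ ¬R)  //  ¬(P ∧ T), (R ∧ ¬R).
      branch 1.1 (add (P ∧ T), ¬(R ∧ ¬R)):
        (P ∧ T): α-rule — add P, T.
        ¬(R ∧ ¬R): β-rule — branch into ¬R  //  ¬¬R.
          branch 1.1.1 (add ¬R):
            ○ open, literals {P=true, R=false, T=true}.
          branch 1.1.2 (add ¬¬R):
            ○ open, literals {P=true, R=true, T=true}.
      branch 1.2 (add ¬(P ∧ T), (R ∧ ¬R)):
        (R ∧ ¬R): α-rule — add R, ¬R.
        × closes — contains both R and ¬R.
  branch 2 (add (P ∧ (Q ∧ T))):
    (P ∧ (Q ∧ T)): α-rule — add P, (Q ∧ T).
    (Q ∧ T): α-rule — add Q, T.
    ¬((P ∧ T) ↔ (R ∧ ¬R)): β-rule — branch into (P ∧ T), ¬(R ∧ ¬R)  //  ¬(P ∧ T), (R ∧ ¬R).
      branch 2.1 (add (P ∧ T), ¬(R ∧ ¬R)):
        (P ∧ T): α-rule — add P, T.
        ¬(R ∧ ¬R): β-rule — branch into ¬R  //  ¬¬R.
          branch 2.1.1 (add ¬R):
            ○ open, literals {P=true, Q=true, R=false, T=true}.
          branch 2.1.2 (add ¬¬R):
            ○ open, literals {P=true, Q=true, R=true, T=true}.
      branch 2.2 (add ¬(P ∧ T), (R ∧ ¬R)):
        (R ∧ ¬R): α-rule — add R, ¬R.
        × closes — contains both R and ¬R.
2 branches closed, 4 open.
An open branch gives a countermodel: P=true, R=false, T=true (unmentioned atoms arbitrary); under it the original formula is false.

Not valid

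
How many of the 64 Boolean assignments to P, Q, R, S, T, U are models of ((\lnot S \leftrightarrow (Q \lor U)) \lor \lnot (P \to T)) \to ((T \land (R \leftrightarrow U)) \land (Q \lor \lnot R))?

30

Initial set: {(((\lnot S \leftrightarrow (Q \lor U)) \lor \lnot (P \to T)) \to ((T \land (R \leftrightarrow U)) \land (Q \lor \lnot R)))}.
(((\lnot S \leftrightarrow (Q \lor U)) \lor \lnot (P \to T)) \to ((T \land (R \leftrightarrow U)) \land (Q \lor \lnot R))): β-rule — branch into \lnot ((\lnot S \leftrightarrow (Q \lor U)) \lor \lnot (P \to T))  //  ((T \land (R \leftrightarrow U)) \land (Q \lor \lnot R)).
  branch 1 (add \lnot ((\lnot S \leftrightarrow (Q \lor U)) \lor \lnot (P \to T))):
    \lnot ((\lnot S \leftrightarrow (Q \lor U)) \lor \lnot (P \to T)): α-rule — add \lnot (\lnot S \leftrightarrow (Q \lor U)), \lnot \lnot (P \to T).
    \lnot (\lnot S \leftrightarrow (Q \lor U)): β-rule — branch into \lnot S, \lnot (Q \lor U)  //  \lnot \lnot S, (Q \lor U).
      branch 1.1 (add \lnot S, \lnot (Q \lor U)):
        \lnot (Q \lor U): α-rule — add \lnot Q, \lnot U.
        \lnot \lnot (P \to T): β-rule — branch into \lnot P  //  T.
          branch 1.1.1 (add \lnot P):
            ○ open, literals {P=0, Q=0, S=0, U=0}.
          branch 1.1.2 (add T):
            ○ open, literals {Q=0, S=0, T=1, U=0}.
      branch 1.2 (add \lnot \lnot S, (Q \lor U)):
        \lnot \lnot (P \to T): β-rule — branch into \lnot P  //  T.
          branch 1.2.1 (add \lnot P):
            (Q \lor U): β-rule — branch into Q  //  U.
              branch 1.2.1.1 (add Q):
                ○ open, literals {P=0, Q=1, S=1}.
              branch 1.2.1.2 (add U):
                ○ open, literals {P=0, S=1, U=1}.
          branch 1.2.2 (add T):
            (Q \lor U): β-rule — branch into Q  //  U.
              branch 1.2.2.1 (add Q):
                ○ open, literals {Q=1, S=1, T=1}.
              branch 1.2.2.2 (add U):
                ○ open, literals {S=1, T=1, U=1}.
  branch 2 (add ((T \land (R \leftrightarrow U)) \land (Q \lor \lnot R))):
    ((T \land (R \leftrightarrow U)) \land (Q \lor \lnot R)): α-rule — add (T \land (R \leftrightarrow U)), (Q \lor \lnot R).
    (T \land (R \leftrightarrow U)): α-rule — add T, (R \leftrightarrow U).
    (Q \lor \lnot R): β-rule — branch into Q  //  \lnot R.
      branch 2.1 (add Q):
        (R \leftrightarrow U): β-rule — branch into R, U  //  \lnot R, \lnot U.
          branch 2.1.1 (add R, U):
            ○ open, literals {Q=1, R=1, T=1, U=1}.
          branch 2.1.2 (add \lnot R, \lnot U):
            ○ open, literals {Q=1, R=0, T=1, U=0}.
      branch 2.2 (add \lnot R):
        (R \leftrightarrow U): β-rule — branch into R, U  //  \lnot R, \lnot U.
          branch 2.2.1 (add R, U):
            × closes — contains both R and \lnot R.
          branch 2.2.2 (add \lnot R, \lnot U):
            ○ open, literals {R=0, T=1, U=0}.
1 branch closed, 9 open.
Each open branch fixes some atoms; the unmentioned ones are free. Counting distinct full assignments: branch {P=0, Q=0, S=0, U=0} (R, T) contributes 4 new; branch {Q=0, S=0, T=1, U=0} (P, R) contributes 2 new; branch {P=0, Q=1, S=1} (R, T, U) contributes 8 new; branch {P=0, S=1, U=1} (Q, R, T) contributes 4 new; branch {Q=1, S=1, T=1} (P, R, U) contributes 4 new; branch {S=1, T=1, U=1} (P, Q, R) contributes 2 new; branch {Q=1, R=1, T=1, U=1} (P, S) contributes 2 new; branch {Q=1, R=0, T=1, U=0} (P, S) contributes 2 new; branch {R=0, T=1, U=0} (P, Q, S) contributes 2 new. Total: 30.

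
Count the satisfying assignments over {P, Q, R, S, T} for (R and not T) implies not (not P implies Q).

26

Initial set: {((R and not T) implies not (not P implies Q))}.
((R and not T) implies not (not P implies Q)): β-rule — branch into not (R and not T)  //  not (not P implies Q).
  branch 1 (add not (R and not T)):
    not (R and not T): β-rule — branch into not R  //  not not T.
      branch 1.1 (add not R):
        ○ open, literals {R=0}.
      branch 1.2 (add not not T):
        ○ open, literals {T=1}.
  branch 2 (add not (not P implies Q)):
    not (not P implies Q): α-rule — add not P, not Q.
    ○ open, literals {P=0, Q=0}.
0 branches closed, 3 open.
Each open branch fixes some atoms; the unmentioned ones are free. Counting distinct full assignments: branch {R=0} (P, Q, S, T) contributes 16 new; branch {T=1} (P, Q, R, S) contributes 8 new; branch {P=0, Q=0} (R, S, T) contributes 2 new. Total: 26.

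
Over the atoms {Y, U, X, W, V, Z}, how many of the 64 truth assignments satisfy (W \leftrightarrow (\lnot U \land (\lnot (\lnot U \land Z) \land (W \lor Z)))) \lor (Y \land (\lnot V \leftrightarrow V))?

Initial set: {T ((W \leftrightarrow (\lnot U \land (\lnot (\lnot U \land Z) \land (W \lor Z)))) \lor (Y \land (\lnot V \leftrightarrow V)))}.
T ((W \leftrightarrow (\lnot U \land (\lnot (\lnot U \land Z) \land (W \lor Z)))) \lor (Y \land (\lnot V \leftrightarrow V))): β-rule — branch into T (W \leftrightarrow (\lnot U \land (\lnot (\lnot U \land Z) \land (W \lor Z))))  //  T (Y \land (\lnot V \leftrightarrow V)).
  branch 1 (add T (W \leftrightarrow (\lnot U \land (\lnot (\lnot U \land Z) \land (W \lor Z))))):
    T (W \leftrightarrow (\lnot U \land (\lnot (\lnot U \land Z) \land (W \lor Z)))): β-rule — branch into T W, T (\lnot U \land (\lnot (\lnot U \land Z) \land (W \lor Z)))  //  F W, F (\lnot U \land (\lnot (\lnot U \land Z) \land (W \lor Z))).
      branch 1.1 (add T W, T (\lnot U \land (\lnot (\lnot U \land Z) \land (W \lor Z)))):
        T (\lnot U \land (\lnot (\lnot U \land Z) \land (W \lor Z))): α-rule — add T \lnot U, T (\lnot (\lnot U \land Z) \land (W \lor Z)).
        T (\lnot (\lnot U \land Z) \land (W \lor Z)): α-rule — add T \lnot (\lnot U \land Z), T (W \lor Z).
        T \lnot (\lnot U \land Z): β-rule — branch into F \lnot U  //  F Z.
          branch 1.1.1 (add F \lnot U):
            × closes — contains both U and \lnot U.
          branch 1.1.2 (add F Z):
            T (W \lor Z): β-rule — branch into T W  //  T Z.
              branch 1.1.2.1 (add T W):
                ○ open, literals {U=0, W=1, Z=0}.
              branch 1.1.2.2 (add T Z):
                × closes — contains both Z and \lnot Z.
      branch 1.2 (add F W, F (\lnot U \land (\lnot (\lnot U \land Z) \land (W \lor Z)))):
        F (\lnot U \land (\lnot (\lnot U \land Z) \land (W \lor Z))): β-rule — branch into F \lnot U  //  F (\lnot (\lnot U \land Z) \land (W \lor Z)).
          branch 1.2.1 (add F \lnot U):
            ○ open, literals {U=1, W=0}.
          branch 1.2.2 (add F (\lnot (\lnot U \land Z) \land (W \lor Z))):
            F (\lnot (\lnot U \land Z) \land (W \lor Z)): β-rule — branch into F \lnot (\lnot U \land Z)  //  F (W \lor Z).
              branch 1.2.2.1 (add F \lnot (\lnot U \land Z)):
                F \lnot (\lnot U \land Z): α-rule — add T \lnot U, T Z.
                ○ open, literals {U=0, W=0, Z=1}.
              branch 1.2.2.2 (add F (W \lor Z)):
                F (W \lor Z): α-rule — add F W, F Z.
                ○ open, literals {W=0, Z=0}.
  branch 2 (add T (Y \land (\lnot V \leftrightarrow V))):
    T (Y \land (\lnot V \leftrightarrow V)): α-rule — add T Y, T (\lnot V \leftrightarrow V).
    T (\lnot V \leftrightarrow V): β-rule — branch into T \lnot V, T V  //  F \lnot V, F V.
      branch 2.1 (add T \lnot V, T V):
        × closes — contains both V and \lnot V.
      branch 2.2 (add F \lnot V, F V):
        × closes — contains both V and \lnot V.
4 branches closed, 4 open.
Each open branch fixes some atoms; the unmentioned ones are free. Counting distinct full assignments: branch {U=0, W=1, Z=0} (Y, X, V) contributes 8 new; branch {U=1, W=0} (Y, X, V, Z) contributes 16 new; branch {U=0, W=0, Z=1} (Y, X, V) contributes 8 new; branch {W=0, Z=0} (Y, U, X, V) contributes 8 new. Total: 40.

40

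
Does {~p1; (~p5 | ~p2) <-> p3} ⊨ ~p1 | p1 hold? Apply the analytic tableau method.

Initial set: {T ~p1; T ((~p5 | ~p2) <-> p3); F (~p1 | p1)}.
F (~p1 | p1): α-rule — add F ~p1, F p1.
× closes — contains both p1 and ~p1.
All 1 branch closes.
Every branch closed, so the premises entail the conclusion.

Yes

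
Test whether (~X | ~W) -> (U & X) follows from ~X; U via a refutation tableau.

No

Initial set: {~X; U; ~((~X | ~W) -> (U & X))}.
~((~X | ~W) -> (U & X)): α-rule — add (~X | ~W), ~(U & X).
(~X | ~W): β-rule — branch into ~X  //  ~W.
  branch 1 (add ~X):
    ~(U & X): β-rule — branch into ~U  //  ~X.
      branch 1.1 (add ~U):
        × closes — contains both U and ~U.
      branch 1.2 (add ~X):
        ○ open, literals {U=1, X=0}.
  branch 2 (add ~W):
    ~(U & X): β-rule — branch into ~U  //  ~X.
      branch 2.1 (add ~U):
        × closes — contains both U and ~U.
      branch 2.2 (add ~X):
        ○ open, literals {U=1, W=0, X=0}.
2 branches closed, 2 open.
An open branch gives a countermodel: U=1, X=0 (unmentioned atoms arbitrary); the premises hold there but the conclusion fails.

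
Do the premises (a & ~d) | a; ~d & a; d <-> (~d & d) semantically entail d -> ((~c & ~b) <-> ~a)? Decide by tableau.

Yes

Initial set: {((a & ~d) | a); (~d & a); (d <-> (~d & d)); ~(d -> ((~c & ~b) <-> ~a))}.
(~d & a): α-rule — add ~d, a.
~(d -> ((~c & ~b) <-> ~a)): α-rule — add d, ~((~c & ~b) <-> ~a).
× closes — contains both d and ~d.
All 1 branch closes.
Every branch closed, so the premises entail the conclusion.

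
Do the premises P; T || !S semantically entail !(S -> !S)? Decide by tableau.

No

Initial set: {P; (T || !S); !!(S -> !S)}.
(T || !S): β-rule — branch into T  //  !S.
  branch 1 (add T):
    !!(S -> !S): β-rule — branch into !S  //  !S.
      branch 1.1 (add !S):
        ○ open, literals {P=true, S=false, T=true}.
      branch 1.2 (add !S):
        ○ open, literals {P=true, S=false, T=true}.
  branch 2 (add !S):
    !!(S -> !S): β-rule — branch into !S  //  !S.
      branch 2.1 (add !S):
        ○ open, literals {P=true, S=false}.
      branch 2.2 (add !S):
        ○ open, literals {P=true, S=false}.
0 branches closed, 4 open.
An open branch gives a countermodel: P=true, S=false, T=true (unmentioned atoms arbitrary); the premises hold there but the conclusion fails.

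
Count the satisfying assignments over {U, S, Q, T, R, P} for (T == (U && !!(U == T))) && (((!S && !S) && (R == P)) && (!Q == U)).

6

Initial set: {((T == (U && !!(U == T))) && (((!S && !S) && (R == P)) && (!Q == U)))}.
((T == (U && !!(U == T))) && (((!S && !S) && (R == P)) && (!Q == U))): α-rule — add (T == (U && !!(U == T))), (((!S && !S) && (R == P)) && (!Q == U)).
(((!S && !S) && (R == P)) && (!Q == U)): α-rule — add ((!S && !S) && (R == P)), (!Q == U).
((!S && !S) && (R == P)): α-rule — add (!S && !S), (R == P).
(!S && !S): α-rule — add !S, !S.
(T == (U && !!(U == T))): β-rule — branch into T, (U && !!(U == T))  //  !T, !(U && !!(U == T)).
  branch 1 (add T, (U && !!(U == T))):
    (U && !!(U == T)): α-rule — add U, !!(U == T).
    !!(U == T): drop double negation, giving (U == T).
    (!Q == U): β-rule — branch into !Q, U  //  !!Q, !U.
      branch 1.1 (add !Q, U):
        (R == P): β-rule — branch into R, P  //  !R, !P.
          branch 1.1.1 (add R, P):
            (U == T): β-rule — branch into U, T  //  !U, !T.
              branch 1.1.1.1 (add U, T):
                ○ open, literals {P=1, Q=0, R=1, S=0, T=1, U=1}.
              branch 1.1.1.2 (add !U, !T):
                × closes — contains both U and !U.
          branch 1.1.2 (add !R, !P):
            (U == T): β-rule — branch into U, T  //  !U, !T.
              branch 1.1.2.1 (add U, T):
                ○ open, literals {P=0, Q=0, R=0, S=0, T=1, U=1}.
              branch 1.1.2.2 (add !U, !T):
                × closes — contains both U and !U.
      branch 1.2 (add !!Q, !U):
        × closes — contains both U and !U.
  branch 2 (add !T, !(U && !!(U == T))):
    (!Q == U): β-rule — branch into !Q, U  //  !!Q, !U.
      branch 2.1 (add !Q, U):
        (R == P): β-rule — branch into R, P  //  !R, !P.
          branch 2.1.1 (add R, P):
            !(U && !!(U == T)): β-rule — branch into !U  //  !!!(U == T).
              branch 2.1.1.1 (add !U):
                × closes — contains both U and !U.
              branch 2.1.1.2 (add !!!(U == T)):
                !!!(U == T): drop double negation, giving !(U == T).
                !(U == T): β-rule — branch into U, !T  //  !U, T.
                  branch 2.1.1.2.1 (add U, !T):
                    ○ open, literals {P=1, Q=0, R=1, S=0, T=0, U=1}.
                  branch 2.1.1.2.2 (add !U, T):
                    × closes — contains both U and !U.
          branch 2.1.2 (add !R, !P):
            !(U && !!(U == T)): β-rule — branch into !U  //  !!!(U == T).
              branch 2.1.2.1 (add !U):
                × closes — contains both U and !U.
              branch 2.1.2.2 (add !!!(U == T)):
                !!!(U == T): drop double negation, giving !(U == T).
                !(U == T): β-rule — branch into U, !T  //  !U, T.
                  branch 2.1.2.2.1 (add U, !T):
                    ○ open, literals {P=0, Q=0, R=0, S=0, T=0, U=1}.
                  branch 2.1.2.2.2 (add !U, T):
                    × closes — contains both U and !U.
      branch 2.2 (add !!Q, !U):
        (R == P): β-rule — branch into R, P  //  !R, !P.
          branch 2.2.1 (add R, P):
            !(U && !!(U == T)): β-rule — branch into !U  //  !!!(U == T).
              branch 2.2.1.1 (add !U):
                ○ open, literals {P=1, Q=1, R=1, S=0, T=0, U=0}.
              branch 2.2.1.2 (add !!!(U == T)):
                !!!(U == T): drop double negation, giving !(U == T).
                !(U == T): β-rule — branch into U, !T  //  !U, T.
                  branch 2.2.1.2.1 (add U, !T):
                    × closes — contains both U and !U.
                  branch 2.2.1.2.2 (add !U, T):
                    × closes — contains both T and !T.
          branch 2.2.2 (add !R, !P):
            !(U && !!(U == T)): β-rule — branch into !U  //  !!!(U == T).
              branch 2.2.2.1 (add !U):
                ○ open, literals {P=0, Q=1, R=0, S=0, T=0, U=0}.
              branch 2.2.2.2 (add !!!(U == T)):
                !!!(U == T): drop double negation, giving !(U == T).
                !(U == T): β-rule — branch into U, !T  //  !U, T.
                  branch 2.2.2.2.1 (add U, !T):
                    × closes — contains both U and !U.
                  branch 2.2.2.2.2 (add !U, T):
                    × closes — contains both T and !T.
11 branches closed, 6 open.
Each open branch fixes some atoms; the unmentioned ones are free. Counting distinct full assignments: branch {P=1, Q=0, R=1, S=0, T=1, U=1} (none free) contributes 1 new; branch {P=0, Q=0, R=0, S=0, T=1, U=1} (none free) contributes 1 new; branch {P=1, Q=0, R=1, S=0, T=0, U=1} (none free) contributes 1 new; branch {P=0, Q=0, R=0, S=0, T=0, U=1} (none free) contributes 1 new; branch {P=1, Q=1, R=1, S=0, T=0, U=0} (none free) contributes 1 new; branch {P=0, Q=1, R=0, S=0, T=0, U=0} (none free) contributes 1 new. Total: 6.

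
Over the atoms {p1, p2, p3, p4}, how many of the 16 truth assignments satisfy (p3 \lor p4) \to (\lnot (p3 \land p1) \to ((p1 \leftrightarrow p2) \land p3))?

10

Initial set: {((p3 \lor p4) \to (\lnot (p3 \land p1) \to ((p1 \leftrightarrow p2) \land p3)))}.
((p3 \lor p4) \to (\lnot (p3 \land p1) \to ((p1 \leftrightarrow p2) \land p3))): β-rule — branch into \lnot (p3 \lor p4)  //  (\lnot (p3 \land p1) \to ((p1 \leftrightarrow p2) \land p3)).
  branch 1 (add \lnot (p3 \lor p4)):
    \lnot (p3 \lor p4): α-rule — add \lnot p3, \lnot p4.
    ○ open, literals {p3=F, p4=F}.
  branch 2 (add (\lnot (p3 \land p1) \to ((p1 \leftrightarrow p2) \land p3))):
    (\lnot (p3 \land p1) \to ((p1 \leftrightarrow p2) \land p3)): β-rule — branch into \lnot \lnot (p3 \land p1)  //  ((p1 \leftrightarrow p2) \land p3).
      branch 2.1 (add \lnot \lnot (p3 \land p1)):
        \lnot \lnot (p3 \land p1): α-rule — add p3, p1.
        ○ open, literals {p1=T, p3=T}.
      branch 2.2 (add ((p1 \leftrightarrow p2) \land p3)):
        ((p1 \leftrightarrow p2) \land p3): α-rule — add (p1 \leftrightarrow p2), p3.
        (p1 \leftrightarrow p2): β-rule — branch into p1, p2  //  \lnot p1, \lnot p2.
          branch 2.2.1 (add p1, p2):
            ○ open, literals {p1=T, p2=T, p3=T}.
          branch 2.2.2 (add \lnot p1, \lnot p2):
            ○ open, literals {p1=F, p2=F, p3=T}.
0 branches closed, 4 open.
Each open branch fixes some atoms; the unmentioned ones are free. Counting distinct full assignments: branch {p3=F, p4=F} (p1, p2) contributes 4 new; branch {p1=T, p3=T} (p2, p4) contributes 4 new; branch {p1=T, p2=T, p3=T} (p4) contributes 0 new; branch {p1=F, p2=F, p3=T} (p4) contributes 2 new. Total: 10.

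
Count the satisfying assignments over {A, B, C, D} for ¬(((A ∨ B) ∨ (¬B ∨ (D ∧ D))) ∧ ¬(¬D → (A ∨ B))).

Initial set: {¬(((A ∨ B) ∨ (¬B ∨ (D ∧ D))) ∧ ¬(¬D → (A ∨ B)))}.
¬(((A ∨ B) ∨ (¬B ∨ (D ∧ D))) ∧ ¬(¬D → (A ∨ B))): β-rule — branch into ¬((A ∨ B) ∨ (¬B ∨ (D ∧ D)))  //  ¬¬(¬D → (A ∨ B)).
  branch 1 (add ¬((A ∨ B) ∨ (¬B ∨ (D ∧ D)))):
    ¬((A ∨ B) ∨ (¬B ∨ (D ∧ D))): α-rule — add ¬(A ∨ B), ¬(¬B ∨ (D ∧ D)).
    ¬(A ∨ B): α-rule — add ¬A, ¬B.
    ¬(¬B ∨ (D ∧ D)): α-rule — add ¬¬B, ¬(D ∧ D).
    × closes — contains both B and ¬B.
  branch 2 (add ¬¬(¬D → (A ∨ B))):
    ¬¬(¬D → (A ∨ B)): β-rule — branch into ¬¬D  //  (A ∨ B).
      branch 2.1 (add ¬¬D):
        ○ open, literals {D=true}.
      branch 2.2 (add (A ∨ B)):
        (A ∨ B): β-rule — branch into A  //  B.
          branch 2.2.1 (add A):
            ○ open, literals {A=true}.
          branch 2.2.2 (add B):
            ○ open, literals {B=true}.
1 branch closed, 3 open.
Each open branch fixes some atoms; the unmentioned ones are free. Counting distinct full assignments: branch {D=true} (A, B, C) contributes 8 new; branch {A=true} (B, C, D) contributes 4 new; branch {B=true} (A, C, D) contributes 2 new. Total: 14.

14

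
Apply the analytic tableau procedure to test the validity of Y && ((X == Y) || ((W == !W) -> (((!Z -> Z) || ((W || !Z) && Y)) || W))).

Assume the negation and expand:
Initial set: {F (Y && ((X == Y) || ((W == !W) -> (((!Z -> Z) || ((W || !Z) && Y)) || W))))}.
F (Y && ((X == Y) || ((W == !W) -> (((!Z -> Z) || ((W || !Z) && Y)) || W)))): β-rule — branch into F Y  //  F ((X == Y) || ((W == !W) -> (((!Z -> Z) || ((W || !Z) && Y)) || W))).
  branch 1 (add F Y):
    ○ open, literals {Y=F}.
  branch 2 (add F ((X == Y) || ((W == !W) -> (((!Z -> Z) || ((W || !Z) && Y)) || W)))):
    F ((X == Y) || ((W == !W) -> (((!Z -> Z) || ((W || !Z) && Y)) || W))): α-rule — add F (X == Y), F ((W == !W) -> (((!Z -> Z) || ((W || !Z) && Y)) || W)).
    F ((W == !W) -> (((!Z -> Z) || ((W || !Z) && Y)) || W)): α-rule — add T (W == !W), F (((!Z -> Z) || ((W || !Z) && Y)) || W).
    F (((!Z -> Z) || ((W || !Z) && Y)) || W): α-rule — add F ((!Z -> Z) || ((W || !Z) && Y)), F W.
    F ((!Z -> Z) || ((W || !Z) && Y)): α-rule — add F (!Z -> Z), F ((W || !Z) && Y).
    F (!Z -> Z): α-rule — add T !Z, F Z.
    F (X == Y): β-rule — branch into T X, F Y  //  F X, T Y.
      branch 2.1 (add T X, F Y):
        T (W == !W): β-rule — branch into T W, T !W  //  F W, F !W.
          branch 2.1.1 (add T W, T !W):
            × closes — contains both W and !W.
          branch 2.1.2 (add F W, F !W):
            × closes — contains both W and !W.
      branch 2.2 (add F X, T Y):
        T (W == !W): β-rule — branch into T W, T !W  //  F W, F !W.
          branch 2.2.1 (add T W, T !W):
            × closes — contains both W and !W.
          branch 2.2.2 (add F W, F !W):
            × closes — contains both W and !W.
4 branches closed, 1 open.
An open branch gives a countermodel: Y=F (unmentioned atoms arbitrary); under it the original formula is false.

Not valid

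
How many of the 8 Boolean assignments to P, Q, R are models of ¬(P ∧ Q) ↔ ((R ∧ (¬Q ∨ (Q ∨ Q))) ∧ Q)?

2

Initial set: {(¬(P ∧ Q) ↔ ((R ∧ (¬Q ∨ (Q ∨ Q))) ∧ Q))}.
(¬(P ∧ Q) ↔ ((R ∧ (¬Q ∨ (Q ∨ Q))) ∧ Q)): β-rule — branch into ¬(P ∧ Q), ((R ∧ (¬Q ∨ (Q ∨ Q))) ∧ Q)  //  ¬¬(P ∧ Q), ¬((R ∧ (¬Q ∨ (Q ∨ Q))) ∧ Q).
  branch 1 (add ¬(P ∧ Q), ((R ∧ (¬Q ∨ (Q ∨ Q))) ∧ Q)):
    ((R ∧ (¬Q ∨ (Q ∨ Q))) ∧ Q): α-rule — add (R ∧ (¬Q ∨ (Q ∨ Q))), Q.
    (R ∧ (¬Q ∨ (Q ∨ Q))): α-rule — add R, (¬Q ∨ (Q ∨ Q)).
    ¬(P ∧ Q): β-rule — branch into ¬P  //  ¬Q.
      branch 1.1 (add ¬P):
        (¬Q ∨ (Q ∨ Q)): β-rule — branch into ¬Q  //  (Q ∨ Q).
          branch 1.1.1 (add ¬Q):
            × closes — contains both Q and ¬Q.
          branch 1.1.2 (add (Q ∨ Q)):
            (Q ∨ Q): β-rule — branch into Q  //  Q.
              branch 1.1.2.1 (add Q):
                ○ open, literals {P=F, Q=T, R=T}.
              branch 1.1.2.2 (add Q):
                ○ open, literals {P=F, Q=T, R=T}.
      branch 1.2 (add ¬Q):
        × closes — contains both Q and ¬Q.
  branch 2 (add ¬¬(P ∧ Q), ¬((R ∧ (¬Q ∨ (Q ∨ Q))) ∧ Q)):
    ¬¬(P ∧ Q): α-rule — add P, Q.
    ¬((R ∧ (¬Q ∨ (Q ∨ Q))) ∧ Q): β-rule — branch into ¬(R ∧ (¬Q ∨ (Q ∨ Q)))  //  ¬Q.
      branch 2.1 (add ¬(R ∧ (¬Q ∨ (Q ∨ Q)))):
        ¬(R ∧ (¬Q ∨ (Q ∨ Q))): β-rule — branch into ¬R  //  ¬(¬Q ∨ (Q ∨ Q)).
          branch 2.1.1 (add ¬R):
            ○ open, literals {P=T, Q=T, R=F}.
          branch 2.1.2 (add ¬(¬Q ∨ (Q ∨ Q))):
            ¬(¬Q ∨ (Q ∨ Q)): α-rule — add ¬¬Q, ¬(Q ∨ Q).
            ¬(Q ∨ Q): α-rule — add ¬Q, ¬Q.
            × closes — contains both Q and ¬Q.
      branch 2.2 (add ¬Q):
        × closes — contains both Q and ¬Q.
4 branches closed, 3 open.
Each open branch fixes some atoms; the unmentioned ones are free. Counting distinct full assignments: branch {P=F, Q=T, R=T} (none free) contributes 1 new; branch {P=F, Q=T, R=T} (none free) contributes 0 new; branch {P=T, Q=T, R=F} (none free) contributes 1 new. Total: 2.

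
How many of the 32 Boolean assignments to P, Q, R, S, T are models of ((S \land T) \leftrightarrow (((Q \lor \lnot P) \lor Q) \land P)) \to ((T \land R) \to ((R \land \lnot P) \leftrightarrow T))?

30

Initial set: {(((S \land T) \leftrightarrow (((Q \lor \lnot P) \lor Q) \land P)) \to ((T \land R) \to ((R \land \lnot P) \leftrightarrow T)))}.
(((S \land T) \leftrightarrow (((Q \lor \lnot P) \lor Q) \land P)) \to ((T \land R) \to ((R \land \lnot P) \leftrightarrow T))): β-rule — branch into \lnot ((S \land T) \leftrightarrow (((Q \lor \lnot P) \lor Q) \land P))  //  ((T \land R) \to ((R \land \lnot P) \leftrightarrow T)).
  branch 1 (add \lnot ((S \land T) \leftrightarrow (((Q \lor \lnot P) \lor Q) \land P))):
    \lnot ((S \land T) \leftrightarrow (((Q \lor \lnot P) \lor Q) \land P)): β-rule — branch into (S \land T), \lnot (((Q \lor \lnot P) \lor Q) \land P)  //  \lnot (S \land T), (((Q \lor \lnot P) \lor Q) \land P).
      branch 1.1 (add (S \land T), \lnot (((Q \lor \lnot P) \lor Q) \land P)):
        (S \land T): α-rule — add S, T.
        \lnot (((Q \lor \lnot P) \lor Q) \land P): β-rule — branch into \lnot ((Q \lor \lnot P) \lor Q)  //  \lnot P.
          branch 1.1.1 (add \lnot ((Q \lor \lnot P) \lor Q)):
            \lnot ((Q \lor \lnot P) \lor Q): α-rule — add \lnot (Q \lor \lnot P), \lnot Q.
            \lnot (Q \lor \lnot P): α-rule — add \lnot Q, \lnot \lnot P.
            ○ open, literals {P=1, Q=0, S=1, T=1}.
          branch 1.1.2 (add \lnot P):
            ○ open, literals {P=0, S=1, T=1}.
      branch 1.2 (add \lnot (S \land T), (((Q \lor \lnot P) \lor Q) \land P)):
        (((Q \lor \lnot P) \lor Q) \land P): α-rule — add ((Q \lor \lnot P) \lor Q), P.
        \lnot (S \land T): β-rule — branch into \lnot S  //  \lnot T.
          branch 1.2.1 (add \lnot S):
            ((Q \lor \lnot P) \lor Q): β-rule — branch into (Q \lor \lnot P)  //  Q.
              branch 1.2.1.1 (add (Q \lor \lnot P)):
                (Q \lor \lnot P): β-rule — branch into Q  //  \lnot P.
                  branch 1.2.1.1.1 (add Q):
                    ○ open, literals {P=1, Q=1, S=0}.
                  branch 1.2.1.1.2 (add \lnot P):
                    × closes — contains both P and \lnot P.
              branch 1.2.1.2 (add Q):
                ○ open, literals {P=1, Q=1, S=0}.
          branch 1.2.2 (add \lnot T):
            ((Q \lor \lnot P) \lor Q): β-rule — branch into (Q \lor \lnot P)  //  Q.
              branch 1.2.2.1 (add (Q \lor \lnot P)):
                (Q \lor \lnot P): β-rule — branch into Q  //  \lnot P.
                  branch 1.2.2.1.1 (add Q):
                    ○ open, literals {P=1, Q=1, T=0}.
                  branch 1.2.2.1.2 (add \lnot P):
                    × closes — contains both P and \lnot P.
              branch 1.2.2.2 (add Q):
                ○ open, literals {P=1, Q=1, T=0}.
  branch 2 (add ((T \land R) \to ((R \land \lnot P) \leftrightarrow T))):
    ((T \land R) \to ((R \land \lnot P) \leftrightarrow T)): β-rule — branch into \lnot (T \land R)  //  ((R \land \lnot P) \leftrightarrow T).
      branch 2.1 (add \lnot (T \land R)):
        \lnot (T \land R): β-rule — branch into \lnot T  //  \lnot R.
          branch 2.1.1 (add \lnot T):
            ○ open, literals {T=0}.
          branch 2.1.2 (add \lnot R):
            ○ open, literals {R=0}.
      branch 2.2 (add ((R \land \lnot P) \leftrightarrow T)):
        ((R \land \lnot P) \leftrightarrow T): β-rule — branch into (R \land \lnot P), T  //  \lnot (R \land \lnot P), \lnot T.
          branch 2.2.1 (add (R \land \lnot P), T):
            (R \land \lnot P): α-rule — add R, \lnot P.
            ○ open, literals {P=0, R=1, T=1}.
          branch 2.2.2 (add \lnot (R \land \lnot P), \lnot T):
            \lnot (R \land \lnot P): β-rule — branch into \lnot R  //  \lnot \lnot P.
              branch 2.2.2.1 (add \lnot R):
                ○ open, literals {R=0, T=0}.
              branch 2.2.2.2 (add \lnot \lnot P):
                ○ open, literals {P=1, T=0}.
2 branches closed, 11 open.
Each open branch fixes some atoms; the unmentioned ones are free. Counting distinct full assignments: branch {P=1, Q=0, S=1, T=1} (R) contributes 2 new; branch {P=0, S=1, T=1} (Q, R) contributes 4 new; branch {P=1, Q=1, S=0} (R, T) contributes 4 new; branch {P=1, Q=1, S=0} (R, T) contributes 0 new; branch {P=1, Q=1, T=0} (R, S) contributes 2 new; branch {P=1, Q=1, T=0} (R, S) contributes 0 new; branch {T=0} (P, Q, R, S) contributes 12 new; branch {R=0} (P, Q, S, T) contributes 4 new; branch {P=0, R=1, T=1} (Q, S) contributes 2 new; branch {R=0, T=0} (P, Q, S) contributes 0 new; branch {P=1, T=0} (Q, R, S) contributes 0 new. Total: 30.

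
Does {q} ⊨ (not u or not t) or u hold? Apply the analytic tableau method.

Yes

Initial set: {T q; F ((not u or not t) or u)}.
F ((not u or not t) or u): α-rule — add F (not u or not t), F u.
F (not u or not t): α-rule — add F not u, F not t.
× closes — contains both u and not u.
All 1 branch closes.
Every branch closed, so the premises entail the conclusion.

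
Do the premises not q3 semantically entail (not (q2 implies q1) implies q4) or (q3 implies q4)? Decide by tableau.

Initial set: {not q3; not ((not (q2 implies q1) implies q4) or (q3 implies q4))}.
not ((not (q2 implies q1) implies q4) or (q3 implies q4)): α-rule — add not (not (q2 implies q1) implies q4), not (q3 implies q4).
not (not (q2 implies q1) implies q4): α-rule — add not (q2 implies q1), not q4.
not (q3 implies q4): α-rule — add q3, not q4.
× closes — contains both q3 and not q3.
All 1 branch closes.
Every branch closed, so the premises entail the conclusion.

Yes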